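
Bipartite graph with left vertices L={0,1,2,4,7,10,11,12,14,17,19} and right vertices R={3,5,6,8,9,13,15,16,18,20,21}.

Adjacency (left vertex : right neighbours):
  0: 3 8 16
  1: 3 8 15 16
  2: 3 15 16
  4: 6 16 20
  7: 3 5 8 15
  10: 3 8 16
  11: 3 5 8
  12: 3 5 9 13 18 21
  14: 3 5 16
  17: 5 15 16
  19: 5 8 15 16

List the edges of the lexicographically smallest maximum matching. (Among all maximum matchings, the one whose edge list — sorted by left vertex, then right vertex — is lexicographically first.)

Lex-smallest maximum matching: {(0,3), (1,8), (2,15), (4,6), (7,5), (10,16), (12,9)}

|M| = 7 (so the lex-smallest maximum matching has 7 edges)
process left vertices in ascending order; for each, take the smallest-labelled available neighbour that still permits 7 edges overall, or leave it unmatched if none does
lex-smallest matching: {0-3, 1-8, 2-15, 4-6, 7-5, 10-16, 12-9}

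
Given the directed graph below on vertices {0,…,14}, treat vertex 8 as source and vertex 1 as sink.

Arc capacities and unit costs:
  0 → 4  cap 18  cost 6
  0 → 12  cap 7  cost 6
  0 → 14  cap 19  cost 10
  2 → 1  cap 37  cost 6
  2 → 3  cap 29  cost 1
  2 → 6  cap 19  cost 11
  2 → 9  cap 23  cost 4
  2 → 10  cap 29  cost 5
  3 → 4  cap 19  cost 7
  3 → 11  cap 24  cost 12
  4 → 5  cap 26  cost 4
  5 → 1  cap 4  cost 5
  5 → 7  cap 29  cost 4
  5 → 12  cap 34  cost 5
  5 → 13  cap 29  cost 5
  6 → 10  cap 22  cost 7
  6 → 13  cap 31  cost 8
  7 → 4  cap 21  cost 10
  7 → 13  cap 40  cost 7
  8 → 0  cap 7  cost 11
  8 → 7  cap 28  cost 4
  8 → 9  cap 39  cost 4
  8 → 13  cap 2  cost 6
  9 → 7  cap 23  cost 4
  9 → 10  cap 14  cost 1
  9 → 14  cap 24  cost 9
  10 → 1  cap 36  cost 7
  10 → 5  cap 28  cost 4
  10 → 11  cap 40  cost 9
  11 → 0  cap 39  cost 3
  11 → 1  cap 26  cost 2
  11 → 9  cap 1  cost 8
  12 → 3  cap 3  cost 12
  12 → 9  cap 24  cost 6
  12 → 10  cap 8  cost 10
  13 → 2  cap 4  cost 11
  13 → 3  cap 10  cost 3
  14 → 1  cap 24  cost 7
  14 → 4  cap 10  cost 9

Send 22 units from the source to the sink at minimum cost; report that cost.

Minimum cost for 22 units: 328

shortest-cost path #1: 8→9→10→1 push 14 @ unit cost 12 (adds 168)
shortest-cost path #2: 8→9→14→1 push 8 @ unit cost 20 (adds 160)
total cost = 328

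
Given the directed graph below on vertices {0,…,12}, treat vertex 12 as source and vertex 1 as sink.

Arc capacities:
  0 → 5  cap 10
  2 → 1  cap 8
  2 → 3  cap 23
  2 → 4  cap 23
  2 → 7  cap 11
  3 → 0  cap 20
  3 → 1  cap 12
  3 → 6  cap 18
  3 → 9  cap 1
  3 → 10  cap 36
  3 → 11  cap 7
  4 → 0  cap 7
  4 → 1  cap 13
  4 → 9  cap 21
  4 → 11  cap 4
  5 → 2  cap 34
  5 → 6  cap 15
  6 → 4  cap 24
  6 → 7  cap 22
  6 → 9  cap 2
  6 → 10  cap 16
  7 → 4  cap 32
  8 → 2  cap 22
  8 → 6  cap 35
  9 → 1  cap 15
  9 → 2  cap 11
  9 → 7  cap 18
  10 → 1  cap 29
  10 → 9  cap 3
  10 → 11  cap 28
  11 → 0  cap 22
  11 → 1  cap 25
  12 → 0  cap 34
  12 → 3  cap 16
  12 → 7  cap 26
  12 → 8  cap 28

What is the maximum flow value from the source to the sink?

Maximum flow value: 80

augment #1: 12→3→1 bottleneck 12, total now 12
augment #2: 12→3→9→1 bottleneck 1, total now 13
augment #3: 12→3→10→1 bottleneck 3, total now 16
augment #4: 12→7→4→1 bottleneck 13, total now 29
augment #5: 12→8→2→1 bottleneck 8, total now 37
augment #6: 12→7→4→9→1 bottleneck 13, total now 50
augment #7: 12→8→6→9→1 bottleneck 1, total now 51
augment #8: 12→8→6→10→1 bottleneck 16, total now 67
augment #9: 12→8→2→3→10→1 bottleneck 3, total now 70
augment #10: 12→0→5→2→3→10→1 bottleneck 7, total now 77
augment #11: 12→0→5→2→3→11→1 bottleneck 3, total now 80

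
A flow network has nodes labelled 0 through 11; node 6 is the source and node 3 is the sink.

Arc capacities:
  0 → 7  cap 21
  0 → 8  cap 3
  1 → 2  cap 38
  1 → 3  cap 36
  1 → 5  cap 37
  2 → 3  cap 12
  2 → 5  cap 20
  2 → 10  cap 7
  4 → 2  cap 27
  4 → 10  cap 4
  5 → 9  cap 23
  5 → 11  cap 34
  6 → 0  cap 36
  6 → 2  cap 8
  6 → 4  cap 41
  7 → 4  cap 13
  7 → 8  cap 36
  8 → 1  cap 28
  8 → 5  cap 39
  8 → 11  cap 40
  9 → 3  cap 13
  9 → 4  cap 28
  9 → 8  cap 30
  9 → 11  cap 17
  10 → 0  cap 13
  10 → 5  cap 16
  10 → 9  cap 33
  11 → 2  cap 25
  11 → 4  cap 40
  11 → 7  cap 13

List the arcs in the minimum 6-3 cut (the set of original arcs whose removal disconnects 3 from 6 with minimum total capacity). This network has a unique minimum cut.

augment #1: 6→2→3 push 8
augment #2: 6→4→2→3 push 4
augment #3: 6→0→8→1→3 push 3
augment #4: 6→4→10→9→3 push 4
augment #5: 6→0→7→8→1→3 push 21
augment #6: 6→4→2→5→9→3 push 9
augment #7: 6→4→2→5→9→8→1→3 push 4
max flow = 53; residual-reachable set from 6 gives S-side
cut edges (S→T): {(2,3), (8,1), (9,3)} total cap 53

Min-cut arcs: {(2,3), (8,1), (9,3)} (total capacity 53)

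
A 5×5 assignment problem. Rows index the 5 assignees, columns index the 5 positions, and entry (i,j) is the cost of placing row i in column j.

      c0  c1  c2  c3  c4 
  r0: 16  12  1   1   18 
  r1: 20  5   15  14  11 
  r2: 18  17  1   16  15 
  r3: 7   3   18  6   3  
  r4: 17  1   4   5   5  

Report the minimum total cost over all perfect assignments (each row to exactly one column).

optimal assignment: row0→col3 (cost 1), row1→col1 (cost 5), row2→col2 (cost 1), row3→col0 (cost 7), row4→col4 (cost 5)
total = 1 + 5 + 1 + 7 + 5 = 19

Minimum assignment cost: 19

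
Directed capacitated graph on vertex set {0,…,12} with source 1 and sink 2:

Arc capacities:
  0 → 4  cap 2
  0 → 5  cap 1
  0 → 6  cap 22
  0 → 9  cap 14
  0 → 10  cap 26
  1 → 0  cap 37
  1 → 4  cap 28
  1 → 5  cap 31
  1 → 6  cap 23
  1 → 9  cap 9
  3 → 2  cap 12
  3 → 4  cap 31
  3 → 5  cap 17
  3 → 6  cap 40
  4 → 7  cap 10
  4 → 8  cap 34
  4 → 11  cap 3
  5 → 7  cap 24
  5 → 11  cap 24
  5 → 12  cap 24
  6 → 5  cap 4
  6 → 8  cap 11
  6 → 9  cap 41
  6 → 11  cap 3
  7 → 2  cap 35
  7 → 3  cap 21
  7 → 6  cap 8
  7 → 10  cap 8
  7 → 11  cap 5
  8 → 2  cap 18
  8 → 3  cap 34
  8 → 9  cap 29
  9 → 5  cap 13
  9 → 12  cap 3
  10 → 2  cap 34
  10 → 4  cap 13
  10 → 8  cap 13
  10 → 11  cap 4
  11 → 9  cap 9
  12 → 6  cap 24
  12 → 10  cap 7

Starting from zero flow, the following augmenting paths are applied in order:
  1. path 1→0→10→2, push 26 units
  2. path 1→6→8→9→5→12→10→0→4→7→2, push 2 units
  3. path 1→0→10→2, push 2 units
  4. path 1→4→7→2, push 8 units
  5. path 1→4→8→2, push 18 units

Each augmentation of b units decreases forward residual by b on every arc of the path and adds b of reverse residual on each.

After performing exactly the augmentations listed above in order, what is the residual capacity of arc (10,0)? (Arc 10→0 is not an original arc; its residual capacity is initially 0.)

after path 1 (1→0→10→2, push 26): res(10,0)=26
after path 2 (1→6→8→9→5→12→10→0→4→7→2, push 2): res(10,0)=24
after path 3 (1→0→10→2, push 2): res(10,0)=26
after path 4 (1→4→7→2, push 8): res(10,0)=26
after path 5 (1→4→8→2, push 18): res(10,0)=26

Residual capacity of (10,0): 26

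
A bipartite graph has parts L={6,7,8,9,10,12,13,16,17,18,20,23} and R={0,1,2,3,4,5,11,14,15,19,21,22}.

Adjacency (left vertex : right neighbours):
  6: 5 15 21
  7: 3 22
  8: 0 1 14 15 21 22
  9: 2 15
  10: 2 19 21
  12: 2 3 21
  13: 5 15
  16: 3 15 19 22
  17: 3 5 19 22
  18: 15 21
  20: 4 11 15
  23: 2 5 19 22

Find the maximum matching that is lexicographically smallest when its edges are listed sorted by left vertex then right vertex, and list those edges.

|M| = 9 (so the lex-smallest maximum matching has 9 edges)
process left vertices in ascending order; for each, take the smallest-labelled available neighbour that still permits 9 edges overall, or leave it unmatched if none does
lex-smallest matching: {6-5, 7-3, 8-0, 9-2, 10-19, 12-21, 13-15, 16-22, 20-4}

Lex-smallest maximum matching: {(6,5), (7,3), (8,0), (9,2), (10,19), (12,21), (13,15), (16,22), (20,4)}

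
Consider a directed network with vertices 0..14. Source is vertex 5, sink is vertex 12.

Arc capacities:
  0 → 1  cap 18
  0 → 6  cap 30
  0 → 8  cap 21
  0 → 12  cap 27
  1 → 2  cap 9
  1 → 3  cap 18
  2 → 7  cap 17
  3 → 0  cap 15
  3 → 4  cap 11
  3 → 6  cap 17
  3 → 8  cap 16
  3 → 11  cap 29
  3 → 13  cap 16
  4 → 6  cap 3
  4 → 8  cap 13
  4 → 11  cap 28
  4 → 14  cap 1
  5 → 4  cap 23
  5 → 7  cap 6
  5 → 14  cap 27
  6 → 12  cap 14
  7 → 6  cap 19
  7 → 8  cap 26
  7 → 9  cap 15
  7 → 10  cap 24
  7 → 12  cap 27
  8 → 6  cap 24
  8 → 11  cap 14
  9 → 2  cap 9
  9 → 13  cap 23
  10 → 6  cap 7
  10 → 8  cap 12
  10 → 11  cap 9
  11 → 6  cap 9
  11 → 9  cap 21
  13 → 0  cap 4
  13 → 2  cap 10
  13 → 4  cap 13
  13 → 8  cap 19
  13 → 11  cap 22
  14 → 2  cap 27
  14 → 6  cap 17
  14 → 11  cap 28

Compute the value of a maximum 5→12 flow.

Maximum flow value: 41

augment #1: 5→7→12 bottleneck 6, total now 6
augment #2: 5→4→6→12 bottleneck 3, total now 9
augment #3: 5→14→6→12 bottleneck 11, total now 20
augment #4: 5→14→2→7→12 bottleneck 16, total now 36
augment #5: 5→4→14→2→7→12 bottleneck 1, total now 37
augment #6: 5→4→11→9→13→0→12 bottleneck 4, total now 41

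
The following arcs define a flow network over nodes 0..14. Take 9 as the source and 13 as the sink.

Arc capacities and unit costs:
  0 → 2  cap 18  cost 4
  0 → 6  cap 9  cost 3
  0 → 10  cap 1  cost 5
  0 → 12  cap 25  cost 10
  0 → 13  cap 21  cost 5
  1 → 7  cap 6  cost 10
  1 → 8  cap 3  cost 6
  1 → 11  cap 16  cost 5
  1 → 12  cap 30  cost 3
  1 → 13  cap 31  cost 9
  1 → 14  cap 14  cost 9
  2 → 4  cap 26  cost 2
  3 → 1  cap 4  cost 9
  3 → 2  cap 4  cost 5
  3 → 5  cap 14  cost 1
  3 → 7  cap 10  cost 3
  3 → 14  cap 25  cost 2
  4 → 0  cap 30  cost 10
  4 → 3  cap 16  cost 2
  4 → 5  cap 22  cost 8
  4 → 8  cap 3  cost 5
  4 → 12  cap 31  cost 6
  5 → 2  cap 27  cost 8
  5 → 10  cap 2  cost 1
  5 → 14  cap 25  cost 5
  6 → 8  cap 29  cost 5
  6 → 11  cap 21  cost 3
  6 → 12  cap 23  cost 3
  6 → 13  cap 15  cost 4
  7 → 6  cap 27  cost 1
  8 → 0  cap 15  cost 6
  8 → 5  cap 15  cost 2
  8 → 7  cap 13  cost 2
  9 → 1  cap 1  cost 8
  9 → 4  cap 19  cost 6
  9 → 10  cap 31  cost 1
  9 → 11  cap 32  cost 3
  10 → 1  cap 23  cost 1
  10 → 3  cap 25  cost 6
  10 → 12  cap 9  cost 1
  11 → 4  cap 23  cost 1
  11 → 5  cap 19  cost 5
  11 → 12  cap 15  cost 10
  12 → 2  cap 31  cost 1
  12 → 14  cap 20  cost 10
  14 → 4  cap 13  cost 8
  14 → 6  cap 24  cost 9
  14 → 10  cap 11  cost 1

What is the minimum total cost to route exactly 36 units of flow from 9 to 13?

Minimum cost for 36 units: 441

shortest-cost path #1: 9→10→1→13 push 23 @ unit cost 11 (adds 253)
shortest-cost path #2: 9→11→4→3→7→6→13 push 10 @ unit cost 14 (adds 140)
shortest-cost path #3: 9→11→4→8→7→6→13 push 3 @ unit cost 16 (adds 48)
total cost = 441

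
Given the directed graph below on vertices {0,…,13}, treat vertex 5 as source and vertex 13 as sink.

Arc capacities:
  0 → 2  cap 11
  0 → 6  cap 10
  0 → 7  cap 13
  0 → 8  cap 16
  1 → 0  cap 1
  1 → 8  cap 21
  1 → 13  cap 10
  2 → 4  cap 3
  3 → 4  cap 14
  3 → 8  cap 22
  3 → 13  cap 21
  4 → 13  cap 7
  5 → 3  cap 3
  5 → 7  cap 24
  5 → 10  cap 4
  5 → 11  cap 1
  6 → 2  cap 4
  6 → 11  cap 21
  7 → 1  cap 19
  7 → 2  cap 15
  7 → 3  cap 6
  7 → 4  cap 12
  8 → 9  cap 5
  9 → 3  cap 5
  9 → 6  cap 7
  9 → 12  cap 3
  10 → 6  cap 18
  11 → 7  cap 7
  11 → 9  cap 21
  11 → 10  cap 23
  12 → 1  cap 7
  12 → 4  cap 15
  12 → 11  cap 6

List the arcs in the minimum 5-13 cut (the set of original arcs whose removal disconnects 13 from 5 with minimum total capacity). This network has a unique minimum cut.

Min-cut arcs: {(1,13), (4,13), (5,3), (7,3), (9,3)} (total capacity 31)

augment #1: 5→3→13 push 3
augment #2: 5→7→1→13 push 10
augment #3: 5→7→3→13 push 6
augment #4: 5→7→4→13 push 7
augment #5: 5→11→9→3→13 push 1
augment #6: 5→7→1→8→9→3→13 push 1
augment #7: 5→10→6→11→9→3→13 push 3
max flow = 31; residual-reachable set from 5 gives S-side
cut edges (S→T): {(1,13), (4,13), (5,3), (7,3), (9,3)} total cap 31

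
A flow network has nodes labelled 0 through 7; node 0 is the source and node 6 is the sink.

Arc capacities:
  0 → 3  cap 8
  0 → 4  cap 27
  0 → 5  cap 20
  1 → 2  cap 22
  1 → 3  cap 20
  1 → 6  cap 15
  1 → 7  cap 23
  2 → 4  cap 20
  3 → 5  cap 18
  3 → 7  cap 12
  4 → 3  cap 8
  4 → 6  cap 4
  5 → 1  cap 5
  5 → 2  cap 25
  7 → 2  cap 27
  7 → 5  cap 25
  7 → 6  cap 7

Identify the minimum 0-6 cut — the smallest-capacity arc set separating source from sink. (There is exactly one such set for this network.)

Min-cut arcs: {(4,6), (5,1), (7,6)} (total capacity 16)

augment #1: 0→4→6 push 4
augment #2: 0→3→7→6 push 7
augment #3: 0→5→1→6 push 5
max flow = 16; residual-reachable set from 0 gives S-side
cut edges (S→T): {(4,6), (5,1), (7,6)} total cap 16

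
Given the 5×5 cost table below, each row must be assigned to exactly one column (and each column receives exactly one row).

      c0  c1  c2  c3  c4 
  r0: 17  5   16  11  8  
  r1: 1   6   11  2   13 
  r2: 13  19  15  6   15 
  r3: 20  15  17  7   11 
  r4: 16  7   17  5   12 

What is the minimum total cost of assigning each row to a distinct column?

Minimum assignment cost: 37

optimal assignment: row0→col1 (cost 5), row1→col0 (cost 1), row2→col2 (cost 15), row3→col4 (cost 11), row4→col3 (cost 5)
total = 5 + 1 + 15 + 11 + 5 = 37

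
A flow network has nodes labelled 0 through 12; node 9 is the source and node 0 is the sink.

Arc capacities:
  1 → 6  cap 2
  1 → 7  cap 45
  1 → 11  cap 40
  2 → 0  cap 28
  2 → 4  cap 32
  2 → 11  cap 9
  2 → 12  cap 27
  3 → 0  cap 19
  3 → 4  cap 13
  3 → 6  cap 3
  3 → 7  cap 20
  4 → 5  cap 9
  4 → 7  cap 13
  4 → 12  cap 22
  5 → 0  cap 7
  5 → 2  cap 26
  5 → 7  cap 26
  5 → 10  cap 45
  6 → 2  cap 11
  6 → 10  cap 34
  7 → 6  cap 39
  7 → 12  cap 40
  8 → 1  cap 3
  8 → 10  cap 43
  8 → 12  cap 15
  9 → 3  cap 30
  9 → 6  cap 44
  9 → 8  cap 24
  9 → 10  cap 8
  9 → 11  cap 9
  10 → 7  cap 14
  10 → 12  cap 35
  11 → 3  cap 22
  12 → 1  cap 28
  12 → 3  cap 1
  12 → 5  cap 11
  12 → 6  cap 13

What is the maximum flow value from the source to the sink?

augment #1: 9→3→0 bottleneck 19, total now 19
augment #2: 9→6→2→0 bottleneck 11, total now 30
augment #3: 9→3→4→5→0 bottleneck 7, total now 37
augment #4: 9→3→4→5→2→0 bottleneck 2, total now 39
augment #5: 9→8→12→5→2→0 bottleneck 11, total now 50

Maximum flow value: 50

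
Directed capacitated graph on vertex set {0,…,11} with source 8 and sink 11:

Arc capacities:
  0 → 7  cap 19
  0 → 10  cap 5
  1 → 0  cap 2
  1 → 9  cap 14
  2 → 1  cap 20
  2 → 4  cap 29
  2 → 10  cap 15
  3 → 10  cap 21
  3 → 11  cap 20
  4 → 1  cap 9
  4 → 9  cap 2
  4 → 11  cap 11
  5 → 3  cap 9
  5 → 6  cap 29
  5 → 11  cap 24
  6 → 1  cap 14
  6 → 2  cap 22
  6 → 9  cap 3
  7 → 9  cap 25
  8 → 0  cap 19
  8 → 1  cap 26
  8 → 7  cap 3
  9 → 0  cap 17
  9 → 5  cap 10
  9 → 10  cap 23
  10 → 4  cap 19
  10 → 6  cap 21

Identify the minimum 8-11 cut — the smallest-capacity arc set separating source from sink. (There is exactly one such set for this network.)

augment #1: 8→0→10→4→11 push 5
augment #2: 8→1→9→5→11 push 10
augment #3: 8→1→9→10→4→11 push 4
augment #4: 8→7→9→10→4→11 push 2
max flow = 21; residual-reachable set from 8 gives S-side
cut edges (S→T): {(4,11), (9,5)} total cap 21

Min-cut arcs: {(4,11), (9,5)} (total capacity 21)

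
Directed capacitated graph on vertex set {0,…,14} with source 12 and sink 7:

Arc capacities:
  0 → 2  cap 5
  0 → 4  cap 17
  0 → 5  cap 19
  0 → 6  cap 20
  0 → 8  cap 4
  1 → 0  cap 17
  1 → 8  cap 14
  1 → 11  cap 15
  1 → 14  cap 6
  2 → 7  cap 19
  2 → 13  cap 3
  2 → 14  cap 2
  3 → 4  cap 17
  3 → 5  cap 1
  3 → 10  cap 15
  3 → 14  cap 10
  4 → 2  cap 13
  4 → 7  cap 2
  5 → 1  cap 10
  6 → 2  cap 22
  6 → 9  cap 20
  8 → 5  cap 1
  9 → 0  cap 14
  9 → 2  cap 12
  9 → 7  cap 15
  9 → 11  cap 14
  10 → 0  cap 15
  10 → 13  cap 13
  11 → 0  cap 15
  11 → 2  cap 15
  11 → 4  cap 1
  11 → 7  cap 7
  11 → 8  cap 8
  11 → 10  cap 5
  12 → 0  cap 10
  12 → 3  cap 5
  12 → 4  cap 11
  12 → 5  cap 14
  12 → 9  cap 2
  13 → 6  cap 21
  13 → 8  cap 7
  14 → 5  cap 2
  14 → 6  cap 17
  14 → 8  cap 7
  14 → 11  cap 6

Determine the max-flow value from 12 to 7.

Maximum flow value: 38

augment #1: 12→4→7 bottleneck 2, total now 2
augment #2: 12→9→7 bottleneck 2, total now 4
augment #3: 12→0→2→7 bottleneck 5, total now 9
augment #4: 12→4→2→7 bottleneck 9, total now 18
augment #5: 12→0→4→2→7 bottleneck 4, total now 22
augment #6: 12→0→6→2→7 bottleneck 1, total now 23
augment #7: 12→3→14→11→7 bottleneck 5, total now 28
augment #8: 12→5→1→11→7 bottleneck 2, total now 30
augment #9: 12→5→1→0→6→9→7 bottleneck 8, total now 38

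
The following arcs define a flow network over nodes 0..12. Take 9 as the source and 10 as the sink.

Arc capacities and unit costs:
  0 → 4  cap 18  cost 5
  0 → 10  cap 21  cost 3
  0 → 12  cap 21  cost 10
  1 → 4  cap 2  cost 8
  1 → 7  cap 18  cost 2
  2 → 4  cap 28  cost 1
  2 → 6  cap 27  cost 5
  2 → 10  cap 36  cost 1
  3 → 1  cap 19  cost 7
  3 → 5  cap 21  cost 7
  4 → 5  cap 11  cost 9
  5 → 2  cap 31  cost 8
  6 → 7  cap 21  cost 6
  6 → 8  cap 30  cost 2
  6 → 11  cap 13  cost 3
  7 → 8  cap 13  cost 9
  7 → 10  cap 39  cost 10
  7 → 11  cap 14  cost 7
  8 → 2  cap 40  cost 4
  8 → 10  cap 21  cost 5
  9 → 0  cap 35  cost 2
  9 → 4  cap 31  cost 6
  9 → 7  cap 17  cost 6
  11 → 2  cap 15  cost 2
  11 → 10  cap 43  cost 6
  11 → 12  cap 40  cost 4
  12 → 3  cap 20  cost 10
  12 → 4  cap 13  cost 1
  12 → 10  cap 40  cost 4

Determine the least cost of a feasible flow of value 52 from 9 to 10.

shortest-cost path #1: 9→0→10 push 21 @ unit cost 5 (adds 105)
shortest-cost path #2: 9→7→10 push 17 @ unit cost 16 (adds 272)
shortest-cost path #3: 9→0→12→10 push 14 @ unit cost 16 (adds 224)
total cost = 601

Minimum cost for 52 units: 601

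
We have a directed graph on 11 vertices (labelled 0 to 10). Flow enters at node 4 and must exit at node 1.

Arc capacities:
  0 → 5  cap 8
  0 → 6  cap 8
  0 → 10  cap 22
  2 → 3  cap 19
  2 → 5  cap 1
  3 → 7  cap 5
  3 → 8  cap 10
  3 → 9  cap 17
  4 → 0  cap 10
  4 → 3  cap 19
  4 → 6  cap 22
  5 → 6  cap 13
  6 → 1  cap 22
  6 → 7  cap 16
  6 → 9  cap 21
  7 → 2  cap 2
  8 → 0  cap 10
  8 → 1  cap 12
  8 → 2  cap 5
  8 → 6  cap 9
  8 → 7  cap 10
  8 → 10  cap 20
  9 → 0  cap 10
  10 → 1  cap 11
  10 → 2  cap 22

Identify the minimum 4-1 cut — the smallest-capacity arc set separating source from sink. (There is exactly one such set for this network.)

augment #1: 4→6→1 push 22
augment #2: 4→0→10→1 push 10
augment #3: 4→3→8→1 push 10
augment #4: 4→3→9→0→10→1 push 1
max flow = 43; residual-reachable set from 4 gives S-side
cut edges (S→T): {(3,8), (6,1), (10,1)} total cap 43

Min-cut arcs: {(3,8), (6,1), (10,1)} (total capacity 43)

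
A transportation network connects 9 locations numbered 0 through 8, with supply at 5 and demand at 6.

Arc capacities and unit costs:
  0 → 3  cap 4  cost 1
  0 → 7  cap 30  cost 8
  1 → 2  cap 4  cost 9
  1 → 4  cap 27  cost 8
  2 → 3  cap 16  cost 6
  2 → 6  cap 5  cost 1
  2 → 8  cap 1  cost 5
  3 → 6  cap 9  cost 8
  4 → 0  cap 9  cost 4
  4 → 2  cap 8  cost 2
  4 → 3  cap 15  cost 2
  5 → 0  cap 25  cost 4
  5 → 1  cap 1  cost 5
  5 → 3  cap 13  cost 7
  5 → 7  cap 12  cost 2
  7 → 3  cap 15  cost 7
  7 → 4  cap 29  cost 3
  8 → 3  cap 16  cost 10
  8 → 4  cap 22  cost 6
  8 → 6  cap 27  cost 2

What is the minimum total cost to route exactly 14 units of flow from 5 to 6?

Minimum cost for 14 units: 166

shortest-cost path #1: 5→7→4→2→6 push 5 @ unit cost 8 (adds 40)
shortest-cost path #2: 5→0→3→6 push 4 @ unit cost 13 (adds 52)
shortest-cost path #3: 5→7→4→2→8→6 push 1 @ unit cost 14 (adds 14)
shortest-cost path #4: 5→3→6 push 4 @ unit cost 15 (adds 60)
total cost = 166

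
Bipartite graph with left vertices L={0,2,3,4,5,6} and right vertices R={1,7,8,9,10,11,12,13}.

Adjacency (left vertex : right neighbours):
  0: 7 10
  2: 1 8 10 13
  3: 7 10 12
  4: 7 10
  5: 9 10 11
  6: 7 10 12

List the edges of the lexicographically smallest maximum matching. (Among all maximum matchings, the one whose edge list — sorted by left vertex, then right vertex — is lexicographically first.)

|M| = 5 (so the lex-smallest maximum matching has 5 edges)
process left vertices in ascending order; for each, take the smallest-labelled available neighbour that still permits 5 edges overall, or leave it unmatched if none does
lex-smallest matching: {0-7, 2-1, 3-10, 5-9, 6-12}

Lex-smallest maximum matching: {(0,7), (2,1), (3,10), (5,9), (6,12)}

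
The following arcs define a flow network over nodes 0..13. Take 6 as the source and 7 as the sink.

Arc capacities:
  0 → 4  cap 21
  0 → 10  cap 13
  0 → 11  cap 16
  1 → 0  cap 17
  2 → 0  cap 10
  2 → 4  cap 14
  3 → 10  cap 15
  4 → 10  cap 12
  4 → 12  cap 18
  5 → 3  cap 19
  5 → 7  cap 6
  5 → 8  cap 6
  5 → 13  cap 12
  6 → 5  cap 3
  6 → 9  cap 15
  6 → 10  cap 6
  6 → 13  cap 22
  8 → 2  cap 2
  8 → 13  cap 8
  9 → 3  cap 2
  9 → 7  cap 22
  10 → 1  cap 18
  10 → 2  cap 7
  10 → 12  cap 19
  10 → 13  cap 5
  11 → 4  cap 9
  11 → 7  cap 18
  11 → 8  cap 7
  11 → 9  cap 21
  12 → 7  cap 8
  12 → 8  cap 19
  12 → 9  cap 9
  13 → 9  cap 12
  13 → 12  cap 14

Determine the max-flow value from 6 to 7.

Maximum flow value: 43

augment #1: 6→5→7 bottleneck 3, total now 3
augment #2: 6→9→7 bottleneck 15, total now 18
augment #3: 6→10→12→7 bottleneck 6, total now 24
augment #4: 6→13→9→7 bottleneck 7, total now 31
augment #5: 6→13→12→7 bottleneck 2, total now 33
augment #6: 6→13→12→8→2→0→11→7 bottleneck 2, total now 35
augment #7: 6→13→12→10→1→0→11→7 bottleneck 6, total now 41
augment #8: 6→13→9→3→10→1→0→11→7 bottleneck 2, total now 43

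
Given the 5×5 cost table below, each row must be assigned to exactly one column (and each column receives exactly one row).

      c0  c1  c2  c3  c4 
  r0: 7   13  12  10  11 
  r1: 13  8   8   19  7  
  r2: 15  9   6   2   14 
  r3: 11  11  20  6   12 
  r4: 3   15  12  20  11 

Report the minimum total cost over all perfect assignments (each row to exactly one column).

optimal assignment: row0→col4 (cost 11), row1→col1 (cost 8), row2→col2 (cost 6), row3→col3 (cost 6), row4→col0 (cost 3)
total = 11 + 8 + 6 + 6 + 3 = 34

Minimum assignment cost: 34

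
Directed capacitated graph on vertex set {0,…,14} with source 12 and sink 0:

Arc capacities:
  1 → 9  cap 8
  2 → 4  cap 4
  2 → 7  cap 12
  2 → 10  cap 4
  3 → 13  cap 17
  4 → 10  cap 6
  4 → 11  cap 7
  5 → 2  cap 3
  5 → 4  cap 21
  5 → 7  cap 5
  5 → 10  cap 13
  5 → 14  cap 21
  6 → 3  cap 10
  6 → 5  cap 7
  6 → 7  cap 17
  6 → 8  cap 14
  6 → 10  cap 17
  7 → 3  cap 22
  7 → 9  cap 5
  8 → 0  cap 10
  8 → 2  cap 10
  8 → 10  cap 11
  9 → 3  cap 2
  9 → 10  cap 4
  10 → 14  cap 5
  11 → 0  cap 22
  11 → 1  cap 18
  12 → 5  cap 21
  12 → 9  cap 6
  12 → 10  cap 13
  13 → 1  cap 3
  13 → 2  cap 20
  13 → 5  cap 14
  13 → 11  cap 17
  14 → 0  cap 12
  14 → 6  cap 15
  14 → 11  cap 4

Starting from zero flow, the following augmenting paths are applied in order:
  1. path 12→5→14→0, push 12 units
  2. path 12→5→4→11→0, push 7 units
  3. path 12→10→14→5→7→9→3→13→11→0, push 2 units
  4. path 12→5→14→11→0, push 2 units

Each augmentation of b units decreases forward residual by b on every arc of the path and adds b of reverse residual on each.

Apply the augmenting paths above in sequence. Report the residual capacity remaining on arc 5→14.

Residual capacity of (5,14): 9

after path 1 (12→5→14→0, push 12): res(5,14)=9
after path 2 (12→5→4→11→0, push 7): res(5,14)=9
after path 3 (12→10→14→5→7→9→3→13→11→0, push 2): res(5,14)=11
after path 4 (12→5→14→11→0, push 2): res(5,14)=9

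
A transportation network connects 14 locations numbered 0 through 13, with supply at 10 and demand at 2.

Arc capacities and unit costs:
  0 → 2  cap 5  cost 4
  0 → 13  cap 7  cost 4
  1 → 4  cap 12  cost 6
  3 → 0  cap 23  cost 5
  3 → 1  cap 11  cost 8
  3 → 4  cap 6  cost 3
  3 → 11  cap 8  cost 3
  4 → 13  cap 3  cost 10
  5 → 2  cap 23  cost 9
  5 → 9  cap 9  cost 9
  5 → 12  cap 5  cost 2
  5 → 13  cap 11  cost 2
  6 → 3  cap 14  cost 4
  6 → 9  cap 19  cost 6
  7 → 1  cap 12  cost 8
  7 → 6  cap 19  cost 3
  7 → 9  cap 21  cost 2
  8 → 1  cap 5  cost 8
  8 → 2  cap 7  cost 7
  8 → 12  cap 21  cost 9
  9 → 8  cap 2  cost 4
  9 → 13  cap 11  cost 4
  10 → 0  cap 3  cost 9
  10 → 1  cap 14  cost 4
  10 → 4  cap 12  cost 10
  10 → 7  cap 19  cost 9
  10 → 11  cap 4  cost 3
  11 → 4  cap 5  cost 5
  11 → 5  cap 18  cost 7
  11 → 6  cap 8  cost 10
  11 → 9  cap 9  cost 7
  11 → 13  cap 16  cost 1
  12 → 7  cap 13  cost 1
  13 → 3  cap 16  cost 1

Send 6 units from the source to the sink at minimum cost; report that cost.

shortest-cost path #1: 10→0→2 push 3 @ unit cost 13 (adds 39)
shortest-cost path #2: 10→11→13→3→0→2 push 2 @ unit cost 14 (adds 28)
shortest-cost path #3: 10→11→5→2 push 1 @ unit cost 19 (adds 19)
total cost = 86

Minimum cost for 6 units: 86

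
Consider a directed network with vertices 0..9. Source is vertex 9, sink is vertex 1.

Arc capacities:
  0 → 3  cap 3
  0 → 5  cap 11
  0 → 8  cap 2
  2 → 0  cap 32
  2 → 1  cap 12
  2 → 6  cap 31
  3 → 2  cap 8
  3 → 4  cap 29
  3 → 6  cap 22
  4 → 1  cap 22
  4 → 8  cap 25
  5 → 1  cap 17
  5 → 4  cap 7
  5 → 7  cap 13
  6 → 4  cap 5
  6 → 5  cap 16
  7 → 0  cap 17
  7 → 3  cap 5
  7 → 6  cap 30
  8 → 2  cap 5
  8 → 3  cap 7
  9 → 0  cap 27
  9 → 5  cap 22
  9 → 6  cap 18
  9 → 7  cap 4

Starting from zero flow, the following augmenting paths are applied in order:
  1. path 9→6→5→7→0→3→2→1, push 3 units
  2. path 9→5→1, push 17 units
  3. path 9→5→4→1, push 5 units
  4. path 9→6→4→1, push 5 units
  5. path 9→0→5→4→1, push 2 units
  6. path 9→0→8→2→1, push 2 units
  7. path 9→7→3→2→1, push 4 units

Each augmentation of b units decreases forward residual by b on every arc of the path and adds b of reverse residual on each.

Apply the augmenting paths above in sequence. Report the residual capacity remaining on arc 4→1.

Residual capacity of (4,1): 10

after path 1 (9→6→5→7→0→3→2→1, push 3): res(4,1)=22
after path 2 (9→5→1, push 17): res(4,1)=22
after path 3 (9→5→4→1, push 5): res(4,1)=17
after path 4 (9→6→4→1, push 5): res(4,1)=12
after path 5 (9→0→5→4→1, push 2): res(4,1)=10
after path 6 (9→0→8→2→1, push 2): res(4,1)=10
after path 7 (9→7→3→2→1, push 4): res(4,1)=10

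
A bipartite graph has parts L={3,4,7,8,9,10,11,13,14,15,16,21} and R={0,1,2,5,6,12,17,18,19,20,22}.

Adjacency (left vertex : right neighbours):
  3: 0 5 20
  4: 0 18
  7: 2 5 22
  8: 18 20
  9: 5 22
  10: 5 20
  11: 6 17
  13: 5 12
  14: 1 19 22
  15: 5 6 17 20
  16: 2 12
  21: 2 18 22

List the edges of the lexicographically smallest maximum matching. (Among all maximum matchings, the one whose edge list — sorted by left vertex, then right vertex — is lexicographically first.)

|M| = 10 (so the lex-smallest maximum matching has 10 edges)
process left vertices in ascending order; for each, take the smallest-labelled available neighbour that still permits 10 edges overall, or leave it unmatched if none does
lex-smallest matching: {3-0, 4-18, 7-2, 8-20, 9-5, 11-6, 13-12, 14-1, 15-17, 21-22}

Lex-smallest maximum matching: {(3,0), (4,18), (7,2), (8,20), (9,5), (11,6), (13,12), (14,1), (15,17), (21,22)}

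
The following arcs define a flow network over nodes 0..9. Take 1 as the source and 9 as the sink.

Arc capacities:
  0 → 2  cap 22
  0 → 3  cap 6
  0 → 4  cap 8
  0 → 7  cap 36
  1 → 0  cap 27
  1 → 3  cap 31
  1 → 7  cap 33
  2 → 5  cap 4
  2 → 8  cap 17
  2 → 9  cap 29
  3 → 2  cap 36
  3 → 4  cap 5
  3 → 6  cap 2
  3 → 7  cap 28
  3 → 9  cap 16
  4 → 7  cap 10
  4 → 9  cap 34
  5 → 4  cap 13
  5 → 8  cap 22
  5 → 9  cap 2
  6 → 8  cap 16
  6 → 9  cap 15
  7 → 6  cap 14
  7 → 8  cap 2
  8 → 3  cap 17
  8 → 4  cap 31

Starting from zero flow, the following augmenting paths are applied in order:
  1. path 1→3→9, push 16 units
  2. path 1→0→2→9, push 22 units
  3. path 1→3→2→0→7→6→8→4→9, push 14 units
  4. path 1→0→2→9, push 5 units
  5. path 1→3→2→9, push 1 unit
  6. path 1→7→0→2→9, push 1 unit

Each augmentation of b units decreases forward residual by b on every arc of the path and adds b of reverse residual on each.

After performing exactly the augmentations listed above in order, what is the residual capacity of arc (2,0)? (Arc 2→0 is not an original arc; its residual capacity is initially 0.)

after path 1 (1→3→9, push 16): res(2,0)=0
after path 2 (1→0→2→9, push 22): res(2,0)=22
after path 3 (1→3→2→0→7→6→8→4→9, push 14): res(2,0)=8
after path 4 (1→0→2→9, push 5): res(2,0)=13
after path 5 (1→3→2→9, push 1): res(2,0)=13
after path 6 (1→7→0→2→9, push 1): res(2,0)=14

Residual capacity of (2,0): 14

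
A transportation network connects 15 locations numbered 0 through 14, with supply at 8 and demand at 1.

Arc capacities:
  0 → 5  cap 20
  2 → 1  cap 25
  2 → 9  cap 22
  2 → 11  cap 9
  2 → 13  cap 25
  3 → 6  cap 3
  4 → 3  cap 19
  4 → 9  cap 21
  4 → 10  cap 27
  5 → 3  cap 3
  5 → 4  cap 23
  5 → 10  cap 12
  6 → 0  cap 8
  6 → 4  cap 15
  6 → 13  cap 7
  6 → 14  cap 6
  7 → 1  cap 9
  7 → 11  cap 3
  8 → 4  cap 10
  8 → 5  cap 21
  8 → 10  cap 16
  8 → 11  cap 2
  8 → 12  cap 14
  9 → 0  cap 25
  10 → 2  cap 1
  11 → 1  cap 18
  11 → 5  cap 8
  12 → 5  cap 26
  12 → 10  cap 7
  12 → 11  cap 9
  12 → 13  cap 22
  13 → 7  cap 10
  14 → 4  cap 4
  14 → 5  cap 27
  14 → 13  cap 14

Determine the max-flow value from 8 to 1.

augment #1: 8→11→1 bottleneck 2, total now 2
augment #2: 8→10→2→1 bottleneck 1, total now 3
augment #3: 8→12→11→1 bottleneck 9, total now 12
augment #4: 8→12→13→7→1 bottleneck 5, total now 17
augment #5: 8→4→3→6→13→7→1 bottleneck 3, total now 20

Maximum flow value: 20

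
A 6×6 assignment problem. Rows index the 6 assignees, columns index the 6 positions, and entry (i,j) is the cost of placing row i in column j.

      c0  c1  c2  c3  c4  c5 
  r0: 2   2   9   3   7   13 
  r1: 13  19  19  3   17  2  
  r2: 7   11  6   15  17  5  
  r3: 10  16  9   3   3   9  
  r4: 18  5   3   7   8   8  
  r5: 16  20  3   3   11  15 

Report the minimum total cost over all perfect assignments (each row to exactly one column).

Minimum assignment cost: 20

optimal assignment: row0→col1 (cost 2), row1→col5 (cost 2), row2→col0 (cost 7), row3→col4 (cost 3), row4→col2 (cost 3), row5→col3 (cost 3)
total = 2 + 2 + 7 + 3 + 3 + 3 = 20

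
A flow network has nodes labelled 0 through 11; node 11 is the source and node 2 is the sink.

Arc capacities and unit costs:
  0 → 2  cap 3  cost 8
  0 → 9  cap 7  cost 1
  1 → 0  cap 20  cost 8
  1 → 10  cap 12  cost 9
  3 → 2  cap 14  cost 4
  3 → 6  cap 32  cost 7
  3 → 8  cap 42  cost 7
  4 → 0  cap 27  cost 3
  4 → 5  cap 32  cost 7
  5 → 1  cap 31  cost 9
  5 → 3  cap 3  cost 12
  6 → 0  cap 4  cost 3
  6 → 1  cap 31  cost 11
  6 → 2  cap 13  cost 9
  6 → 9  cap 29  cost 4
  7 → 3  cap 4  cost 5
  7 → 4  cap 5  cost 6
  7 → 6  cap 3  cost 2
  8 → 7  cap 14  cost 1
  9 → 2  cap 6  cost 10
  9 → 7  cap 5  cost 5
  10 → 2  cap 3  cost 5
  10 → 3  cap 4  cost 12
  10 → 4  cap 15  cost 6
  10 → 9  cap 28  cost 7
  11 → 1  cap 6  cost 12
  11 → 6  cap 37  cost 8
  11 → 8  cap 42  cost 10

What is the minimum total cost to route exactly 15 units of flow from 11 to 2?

shortest-cost path #1: 11→6→2 push 13 @ unit cost 17 (adds 221)
shortest-cost path #2: 11→6→0→2 push 2 @ unit cost 19 (adds 38)
total cost = 259

Minimum cost for 15 units: 259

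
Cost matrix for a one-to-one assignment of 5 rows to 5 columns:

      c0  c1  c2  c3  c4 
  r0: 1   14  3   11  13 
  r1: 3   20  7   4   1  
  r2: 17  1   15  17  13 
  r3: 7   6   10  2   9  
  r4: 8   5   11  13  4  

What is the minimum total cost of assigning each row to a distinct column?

optimal assignment: row0→col2 (cost 3), row1→col0 (cost 3), row2→col1 (cost 1), row3→col3 (cost 2), row4→col4 (cost 4)
total = 3 + 3 + 1 + 2 + 4 = 13

Minimum assignment cost: 13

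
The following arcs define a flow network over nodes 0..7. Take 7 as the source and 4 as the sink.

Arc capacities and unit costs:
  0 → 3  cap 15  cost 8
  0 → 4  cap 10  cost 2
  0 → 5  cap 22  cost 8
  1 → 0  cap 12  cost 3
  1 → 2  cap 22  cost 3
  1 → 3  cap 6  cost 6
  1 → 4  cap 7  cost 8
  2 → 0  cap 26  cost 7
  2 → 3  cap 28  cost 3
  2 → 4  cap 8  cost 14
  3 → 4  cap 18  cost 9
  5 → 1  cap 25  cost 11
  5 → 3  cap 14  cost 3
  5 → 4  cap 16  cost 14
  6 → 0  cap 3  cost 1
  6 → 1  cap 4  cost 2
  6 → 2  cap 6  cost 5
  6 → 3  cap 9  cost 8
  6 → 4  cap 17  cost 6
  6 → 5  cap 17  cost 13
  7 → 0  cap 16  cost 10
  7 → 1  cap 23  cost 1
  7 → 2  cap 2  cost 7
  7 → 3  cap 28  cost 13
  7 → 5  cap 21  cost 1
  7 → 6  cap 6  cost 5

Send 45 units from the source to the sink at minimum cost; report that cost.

Minimum cost for 45 units: 492

shortest-cost path #1: 7→1→0→4 push 10 @ unit cost 6 (adds 60)
shortest-cost path #2: 7→1→4 push 7 @ unit cost 9 (adds 63)
shortest-cost path #3: 7→6→4 push 6 @ unit cost 11 (adds 66)
shortest-cost path #4: 7→5→3→4 push 14 @ unit cost 13 (adds 182)
shortest-cost path #5: 7→5→4 push 7 @ unit cost 15 (adds 105)
shortest-cost path #6: 7→1→3→4 push 1 @ unit cost 16 (adds 16)
total cost = 492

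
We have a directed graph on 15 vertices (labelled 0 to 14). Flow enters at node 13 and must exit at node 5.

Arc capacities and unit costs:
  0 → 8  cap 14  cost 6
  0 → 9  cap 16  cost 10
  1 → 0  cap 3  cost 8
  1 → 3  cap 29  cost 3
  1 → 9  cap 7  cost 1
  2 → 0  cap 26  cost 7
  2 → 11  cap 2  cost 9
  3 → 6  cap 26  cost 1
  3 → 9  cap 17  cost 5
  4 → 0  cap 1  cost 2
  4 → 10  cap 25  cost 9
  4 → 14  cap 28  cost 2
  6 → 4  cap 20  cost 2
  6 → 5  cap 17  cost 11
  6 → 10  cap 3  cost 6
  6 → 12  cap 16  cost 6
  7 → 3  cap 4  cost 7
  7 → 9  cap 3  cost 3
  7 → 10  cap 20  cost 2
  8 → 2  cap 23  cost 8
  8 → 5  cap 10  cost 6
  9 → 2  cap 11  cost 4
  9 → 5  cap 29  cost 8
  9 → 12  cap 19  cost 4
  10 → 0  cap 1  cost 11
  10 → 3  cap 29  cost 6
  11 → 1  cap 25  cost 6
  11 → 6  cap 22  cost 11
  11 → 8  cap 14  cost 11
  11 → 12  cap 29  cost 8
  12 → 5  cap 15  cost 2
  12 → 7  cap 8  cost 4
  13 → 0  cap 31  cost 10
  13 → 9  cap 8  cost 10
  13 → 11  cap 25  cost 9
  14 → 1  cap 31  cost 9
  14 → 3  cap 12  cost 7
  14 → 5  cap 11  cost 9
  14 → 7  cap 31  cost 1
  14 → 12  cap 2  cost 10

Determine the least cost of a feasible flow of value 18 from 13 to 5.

shortest-cost path #1: 13→9→12→5 push 8 @ unit cost 16 (adds 128)
shortest-cost path #2: 13→11→12→5 push 7 @ unit cost 19 (adds 133)
shortest-cost path #3: 13→11→12→9→5 push 3 @ unit cost 21 (adds 63)
total cost = 324

Minimum cost for 18 units: 324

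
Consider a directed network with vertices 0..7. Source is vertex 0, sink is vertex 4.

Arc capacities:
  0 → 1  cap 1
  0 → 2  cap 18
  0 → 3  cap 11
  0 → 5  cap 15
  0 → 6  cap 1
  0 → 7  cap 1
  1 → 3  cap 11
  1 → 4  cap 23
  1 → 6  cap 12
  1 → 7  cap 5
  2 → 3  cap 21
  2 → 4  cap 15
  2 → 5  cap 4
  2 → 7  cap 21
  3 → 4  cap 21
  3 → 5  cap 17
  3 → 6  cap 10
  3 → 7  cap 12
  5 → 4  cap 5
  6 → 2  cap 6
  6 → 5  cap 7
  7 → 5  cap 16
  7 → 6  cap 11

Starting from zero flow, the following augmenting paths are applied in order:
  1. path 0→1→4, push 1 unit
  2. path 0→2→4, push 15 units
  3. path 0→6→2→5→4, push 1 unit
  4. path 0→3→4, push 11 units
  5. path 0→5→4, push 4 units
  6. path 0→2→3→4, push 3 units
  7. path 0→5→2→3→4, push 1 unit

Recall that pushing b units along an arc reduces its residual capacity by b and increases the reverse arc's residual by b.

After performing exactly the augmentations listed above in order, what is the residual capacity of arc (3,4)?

after path 1 (0→1→4, push 1): res(3,4)=21
after path 2 (0→2→4, push 15): res(3,4)=21
after path 3 (0→6→2→5→4, push 1): res(3,4)=21
after path 4 (0→3→4, push 11): res(3,4)=10
after path 5 (0→5→4, push 4): res(3,4)=10
after path 6 (0→2→3→4, push 3): res(3,4)=7
after path 7 (0→5→2→3→4, push 1): res(3,4)=6

Residual capacity of (3,4): 6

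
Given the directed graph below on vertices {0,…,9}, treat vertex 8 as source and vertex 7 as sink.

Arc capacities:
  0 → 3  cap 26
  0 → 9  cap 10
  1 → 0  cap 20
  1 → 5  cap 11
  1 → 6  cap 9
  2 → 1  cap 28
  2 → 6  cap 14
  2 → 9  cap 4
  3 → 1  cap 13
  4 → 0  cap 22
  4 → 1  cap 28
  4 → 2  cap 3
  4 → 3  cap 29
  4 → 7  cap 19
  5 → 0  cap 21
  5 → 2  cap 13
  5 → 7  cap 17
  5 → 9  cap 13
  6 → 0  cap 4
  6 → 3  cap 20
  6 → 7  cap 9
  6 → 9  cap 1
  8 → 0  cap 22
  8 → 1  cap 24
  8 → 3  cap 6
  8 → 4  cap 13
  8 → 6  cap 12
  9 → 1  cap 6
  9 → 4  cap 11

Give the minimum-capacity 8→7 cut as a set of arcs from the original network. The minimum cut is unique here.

augment #1: 8→4→7 push 13
augment #2: 8→6→7 push 9
augment #3: 8→1→5→7 push 11
augment #4: 8→0→9→4→7 push 6
max flow = 39; residual-reachable set from 8 gives S-side
cut edges (S→T): {(1,5), (4,7), (6,7)} total cap 39

Min-cut arcs: {(1,5), (4,7), (6,7)} (total capacity 39)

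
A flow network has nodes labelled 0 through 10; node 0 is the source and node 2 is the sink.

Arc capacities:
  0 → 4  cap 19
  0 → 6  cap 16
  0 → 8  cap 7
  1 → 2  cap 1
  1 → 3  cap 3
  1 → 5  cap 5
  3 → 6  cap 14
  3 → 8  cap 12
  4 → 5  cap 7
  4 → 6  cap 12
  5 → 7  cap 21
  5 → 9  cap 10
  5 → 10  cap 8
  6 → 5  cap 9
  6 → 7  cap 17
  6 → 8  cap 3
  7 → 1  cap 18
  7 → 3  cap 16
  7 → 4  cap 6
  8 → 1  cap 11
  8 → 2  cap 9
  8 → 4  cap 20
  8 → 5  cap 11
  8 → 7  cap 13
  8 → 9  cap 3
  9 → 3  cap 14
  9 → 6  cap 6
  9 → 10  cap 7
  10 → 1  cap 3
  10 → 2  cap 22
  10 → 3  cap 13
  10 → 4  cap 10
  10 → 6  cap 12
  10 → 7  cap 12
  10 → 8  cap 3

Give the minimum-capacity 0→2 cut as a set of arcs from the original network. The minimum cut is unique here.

augment #1: 0→8→2 push 7
augment #2: 0→6→8→2 push 2
augment #3: 0→4→5→10→2 push 7
augment #4: 0→6→5→10→2 push 1
augment #5: 0→6→7→1→2 push 1
augment #6: 0→6→5→9→10→2 push 7
max flow = 25; residual-reachable set from 0 gives S-side
cut edges (S→T): {(1,2), (5,10), (8,2), (9,10)} total cap 25

Min-cut arcs: {(1,2), (5,10), (8,2), (9,10)} (total capacity 25)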